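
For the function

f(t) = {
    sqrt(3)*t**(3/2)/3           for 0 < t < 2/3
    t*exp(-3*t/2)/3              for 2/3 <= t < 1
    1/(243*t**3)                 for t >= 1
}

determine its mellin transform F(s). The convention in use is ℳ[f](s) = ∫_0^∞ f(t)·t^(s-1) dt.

(54*2**s*(s - 3)*(2*s + 3)*uppergamma(s + 1, 1) - 54*2**s*(s - 3)*(2*s + 3)*uppergamma(s + 1, 3/2) + 108*2**(s + 1/2)*(s - 3) - 3**s*(2*s + 3))/(243*3**s*(s - 3)*(2*s + 3))
  -3/2 < Re(s) < 3

invert the shared t-power to get sqrt(3)/(3*sqrt(t)) on [0, 2/3); exp(-3*t/2)/(3*t) on [2/3, 1); 1/(243*t**5) on [1, ∞)
remove the common scale on t first: 1/sqrt(t) on [0, 2); exp(-t/2)/t on [2, 3); t**(-5) on [3, ∞)
invert the shared t-power to get sqrt(t) on [0, 2); exp(-t/2) on [2, 3); t**(-4) on [3, ∞)
summing 3 kernel integrals split by 2/3, 1 yields ℳ[f](s)
between 0 and 2/3 the integrand is sqrt(3)*t**(3/2)/3·t^(s-1)
between 2/3 and 1 the integrand is t*exp(-3*t/2)/3·t^(s-1)
for t in [1, ∞): the term is ∫ 1/(243*t**3)·t^(s-1)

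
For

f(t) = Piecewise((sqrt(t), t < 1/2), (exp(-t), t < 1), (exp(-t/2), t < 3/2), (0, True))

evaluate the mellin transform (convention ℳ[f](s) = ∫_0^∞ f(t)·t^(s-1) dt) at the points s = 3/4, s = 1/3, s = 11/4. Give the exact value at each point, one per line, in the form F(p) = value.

summing 3 kernel integrals split by 1/2, 1 yields ℳ[f](s)
for t in [0, 1/2): the term is ∫ sqrt(t)·t^(s-1)
between 1/2 and 1 the integrand is exp(-t)·t^(s-1)
on [1, 3/2): add ∫ exp(-t/2)·t^(s-1) dt

F(3/4) = -2**(3/4)*uppergamma(3/4, 3/4) - uppergamma(3/4, 1) + 2**(3/4)/5 + uppergamma(3/4, 1/2) + 2**(3/4)*uppergamma(3/4, 1/2)
F(1/3) = -2**(1/3)*uppergamma(1/3, 3/4) - uppergamma(1/3, 1) + uppergamma(1/3, 1/2) + 3*2**(1/6)/5 + 2**(1/3)*uppergamma(1/3, 1/2)
F(11/4) = -4*2**(3/4)*uppergamma(11/4, 3/4) - uppergamma(11/4, 1) + 2**(3/4)/52 + uppergamma(11/4, 1/2) + 4*2**(3/4)*uppergamma(11/4, 1/2)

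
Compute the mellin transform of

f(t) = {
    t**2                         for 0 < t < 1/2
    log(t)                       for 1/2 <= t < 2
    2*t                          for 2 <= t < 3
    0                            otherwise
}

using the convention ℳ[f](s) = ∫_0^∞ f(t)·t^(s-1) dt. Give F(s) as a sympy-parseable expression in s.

(-16*2**(2*s)*s**2*(s + 2) + 4*2**(2*s)*s*(s + 1)*(s + 2)*log(2) - 4*2**(2*s)*(s + 1)*(s + 2) + 24*6**s*s**2*(s + 2) + s**2*(s + 1) + 4*s*(s + 1)*(s + 2)*log(2) + 4*(s + 1)*(s + 2))/(4*2**s*s**2*(s + 1)*(s + 2))
  Re(s) > -2

integrate the 3 segments split at 1/2, 2, then add the results
for t in [0, 1/2): the term is ∫ t**2·t^(s-1)
segment [1/2, 2) carries log(t); integrate it
segment 2 to 3 holds 2*t; add its integral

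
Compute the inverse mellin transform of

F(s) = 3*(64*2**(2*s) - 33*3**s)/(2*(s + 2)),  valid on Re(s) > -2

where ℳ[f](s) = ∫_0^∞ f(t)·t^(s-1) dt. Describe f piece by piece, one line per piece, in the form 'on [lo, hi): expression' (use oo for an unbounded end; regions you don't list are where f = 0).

summing 2 kernel integrals split by 3 yields ℳ[f](s)
[0, 3) adds the kernel integral of t**2/2
for t in [3, 4): the term is ∫ 6*t**2·t^(s-1)

on [0, 3): t**2/2
on [3, 4): 6*t**2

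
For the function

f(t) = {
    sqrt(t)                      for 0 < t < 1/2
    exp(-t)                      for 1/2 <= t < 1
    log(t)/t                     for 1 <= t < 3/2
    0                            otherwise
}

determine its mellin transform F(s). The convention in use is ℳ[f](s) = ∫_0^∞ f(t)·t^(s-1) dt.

(3*2**s*(2*s + 1)*(s**2 - 2*s + 1)*uppergamma(s, 1/2) - 3*2**s*(2*s + 1)*(s**2 - 2*s + 1)*uppergamma(s, 1) + 3*2**s*(2*s + 1) + 3**s*s*(2*s + 1)*(-2*log(2) + 2*log(3)) - 2*3**s*(2*s + 1) + 3**s*(2*s + 1)*(-2*log(3) + 2*log(2)) + 3*sqrt(2)*(s**2 - 2*s + 1))/(3*2**s*(2*s + 1)*(s**2 - 2*s + 1))
  Re(s) > -1/2

f breaks at 1/2, 1 into 3 integrals to sum
for t in [0, 1/2): the term is ∫ sqrt(t)·t^(s-1)
for t in [1/2, 1): the term is ∫ exp(-t)·t^(s-1)
segment [1, 3/2) carries log(t)/t; integrate it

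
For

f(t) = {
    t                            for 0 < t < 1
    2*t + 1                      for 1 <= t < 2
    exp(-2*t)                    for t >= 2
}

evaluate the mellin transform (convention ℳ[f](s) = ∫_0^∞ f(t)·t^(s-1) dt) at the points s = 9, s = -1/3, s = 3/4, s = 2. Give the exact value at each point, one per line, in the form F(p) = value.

F(9) = 16831*exp(-4)/4 + 23533/90
F(-1/3) = 2**(1/3)*uppergamma(-1/3, 4) + 3/2 + 3*2**(2/3)/2
F(3/4) = -40/21 + 2**(1/4)*uppergamma(3/4, 4)/2 + 76*2**(3/4)/21
F(2) = 5*exp(-4)/4 + 13/2

slice at 1, 2, transform all 3 pieces, and sum them
the [0, 1) slice contributes ∫ t·t^(s-1) dt
over [1, 2), the kernel integral of (2*t + 1) enters the sum
on [2, ∞) integrate f = exp(-2*t) against the kernel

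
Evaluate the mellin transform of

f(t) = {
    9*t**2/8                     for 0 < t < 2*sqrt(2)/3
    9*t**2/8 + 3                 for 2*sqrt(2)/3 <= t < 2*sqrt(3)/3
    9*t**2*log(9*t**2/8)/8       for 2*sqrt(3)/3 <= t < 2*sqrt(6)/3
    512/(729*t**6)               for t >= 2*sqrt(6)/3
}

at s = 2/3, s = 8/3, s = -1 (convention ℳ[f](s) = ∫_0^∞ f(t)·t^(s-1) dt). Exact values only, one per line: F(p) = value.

F(2/3) = -3*3**(1/3) - 241*3**(2/3)/432 + log(2**(3*6**(2/3)/16)*3**(-3*6**(2/3)/16 + 3*3**(2/3)/4)) + 117*6**(2/3)/64
F(8/3) = -9328*3**(2/3)/19845 - 2*3**(1/3)/3 - 6**(2/3)*log(3)/7 + 6**(2/3)*log(2)/7 + 69*6**(2/3)/98 + 8*3**(2/3)*log(3)/7
F(-1) = -1133*sqrt(6)/756 - 3*sqrt(3)*log(3)/4 + 3*sqrt(3)*log(2)/4 + 3*sqrt(3)/4 + 3*sqrt(6)*log(3)/4 + 9*sqrt(2)/4

undo the common scale on t: t**2/2 on [0, sqrt(2)); t**2/2 + 3 on [sqrt(2), sqrt(3)); t**2*log(t**2/2)/2 on [sqrt(3), sqrt(6)); …
the power substitution comes off first: t/2 on [0, 2); t/2 + 3 on [2, 3); t*log(t/2)/2 on [3, 6); …
the common scale on t comes off first: t on [0, 1); t + 3 on [1, 3/2); t*log(t) on [3/2, 3); …
summing 4 kernel integrals split by 2*sqrt(2)/3, 2*sqrt(3)/3, 2*sqrt(6)/3 yields ℳ[f](s)
for t in [0, 2*sqrt(2)/3): the term is ∫ 9*t**2/8·t^(s-1)
∫ over [2*sqrt(2)/3, 2*sqrt(3)/3) of (9*t**2/8 + 3)·t^(s-1) joins the sum
between 2*sqrt(3)/3 and 2*sqrt(6)/3 the integrand is 9*t**2*log(9*t**2/8)/8·t^(s-1)
between 2*sqrt(6)/3 and ∞ the integrand is 512/(729*t**6)·t^(s-1)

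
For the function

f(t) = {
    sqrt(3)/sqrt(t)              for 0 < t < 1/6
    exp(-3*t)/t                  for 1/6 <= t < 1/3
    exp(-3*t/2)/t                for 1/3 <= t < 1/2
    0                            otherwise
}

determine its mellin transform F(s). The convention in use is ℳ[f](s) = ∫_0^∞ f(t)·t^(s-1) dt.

peel off the shared t-power: sqrt(3)*sqrt(t) on [0, 1/6); exp(-3*t) on [1/6, 1/3); exp(-3*t/2) on [1/3, 1/2)
the common scale on t comes off first: sqrt(t) on [0, 1/2); exp(-t) on [1/2, 1); exp(-t/2) on [1, 3/2)
linearity at 1/6, 1/3 turns ℳ[f](s) into 3 summed integrals
∫ over [0, 1/6) of sqrt(3)/sqrt(t)·t^(s-1) joins the sum
segment 1/6 to 1/3 holds exp(-3*t)/t; add its integral
for t in [1/3, 1/2): the term is ∫ exp(-3*t/2)/t·t^(s-1)

3*(2**(2*s)*(2*s - 1)*uppergamma(s - 1, 1/2) - 2**(2*s)*(2*s - 1)*uppergamma(s - 1, 3/4) + 2*2**s*(2*s - 1)*uppergamma(s - 1, 1/2) - 2*2**s*(2*s - 1)*uppergamma(s - 1, 1) + 4*sqrt(2))/(2*6**s*(2*s - 1))
  Re(s) > 1/2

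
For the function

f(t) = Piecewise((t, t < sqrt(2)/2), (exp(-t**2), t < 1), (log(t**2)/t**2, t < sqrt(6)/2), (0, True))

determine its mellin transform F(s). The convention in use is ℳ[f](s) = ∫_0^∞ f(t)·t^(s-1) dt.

(sqrt(2)/2)**s*(3*2**(s/2)*(s + 1)*(s**2 - 4*s + 4)*uppergamma(s/2, 1/2) - 3*2**(s/2)*(s + 1)*(s**2 - 4*s + 4)*uppergamma(s/2, 1) + 12*2**(s/2)*(s + 1) + 3**(s/2)*s*(s + 1)*(-4*log(2) + 4*log(3)) - 8*3**(s/2)*(s + 1) + 3**(s/2)*(s + 1)*(-8*log(3) + 8*log(2)) + 3*sqrt(2)*(s**2 - 4*s + 4))/(6*(s + 1)*(s**2 - 4*s + 4))
  Re(s) > -1

peel off the power substitution: sqrt(t) on [0, 1/2); exp(-t) on [1/2, 1); log(t)/t on [1, 3/2)
summing 3 kernel integrals split by sqrt(2)/2, 1 yields ℳ[f](s)
[0, sqrt(2)/2) adds the kernel integral of t
on [sqrt(2)/2, 1) integrate f = exp(-t**2) against the kernel
segment 1 to sqrt(6)/2 holds log(t**2)/t**2; add its integral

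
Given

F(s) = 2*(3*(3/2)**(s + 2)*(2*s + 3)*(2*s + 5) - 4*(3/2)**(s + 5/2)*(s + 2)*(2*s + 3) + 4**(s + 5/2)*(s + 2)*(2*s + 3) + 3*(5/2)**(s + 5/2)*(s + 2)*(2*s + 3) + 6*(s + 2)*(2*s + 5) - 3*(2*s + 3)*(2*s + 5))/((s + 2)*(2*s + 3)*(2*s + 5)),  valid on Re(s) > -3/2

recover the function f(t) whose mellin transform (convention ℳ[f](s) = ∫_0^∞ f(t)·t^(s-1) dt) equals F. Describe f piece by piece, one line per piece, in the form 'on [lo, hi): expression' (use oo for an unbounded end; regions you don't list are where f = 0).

linearity at 1, 3/2, 5/2 turns ℳ[f](s) into 4 summed integrals
the [0, 1) slice contributes ∫ 6*t**(3/2)·t^(s-1) dt
piece [1, 3/2): integrate 6*t**2 against the kernel
on [3/2, 5/2) integrate f = 4*t**(5/2) against the kernel
∫ over [5/2, 4) of t**(5/2)·t^(s-1) joins the sum

on [0, 1): 6*t**(3/2)
on [1, 3/2): 6*t**2
on [3/2, 5/2): 4*t**(5/2)
on [5/2, 4): t**(5/2)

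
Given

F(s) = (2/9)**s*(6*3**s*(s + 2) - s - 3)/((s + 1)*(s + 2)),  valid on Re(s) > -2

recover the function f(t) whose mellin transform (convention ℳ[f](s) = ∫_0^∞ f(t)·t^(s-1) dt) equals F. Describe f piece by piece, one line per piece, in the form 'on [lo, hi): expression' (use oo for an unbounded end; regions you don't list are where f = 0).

on [0, 2/9): 81*t**2/4
on [2/9, 2/3): 9*t

reversing the common scale on t: 9*t**2/4 on [0, 2/3); 3*t on [2/3, 2)
back out the common scale on t: t**2 on [0, 1); 2*t on [1, 3)
the shared t-power comes off first: t**(3/2) on [0, 1); 2*sqrt(t) on [1, 3)
breakpoints 2/9: one integral from each of the 2 segments
piece [0, 2/9): integrate 81*t**2/4 against the kernel
segment [2/9, 2/3) carries 9*t; integrate it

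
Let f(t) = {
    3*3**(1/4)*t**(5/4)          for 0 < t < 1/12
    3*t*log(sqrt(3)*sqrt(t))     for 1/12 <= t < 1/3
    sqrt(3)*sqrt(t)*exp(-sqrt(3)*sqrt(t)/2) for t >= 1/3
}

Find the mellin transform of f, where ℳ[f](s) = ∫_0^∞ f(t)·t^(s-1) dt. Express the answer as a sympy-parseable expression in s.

(8*2**(4*s)*(4*s + 5)*(4*s + (2*s + 1)**2 + 3)*uppergamma(2*s + 1, 1/2) - 4*2**(2*s)*(4*s + 5) + 4*s + (2*s + 1)*(4*s + 5)*log(2) + (4*s + 5)*log(2) + sqrt(2)*(4*s + (2*s + 1)**2 + 3) + 5)/(2*2**(2*s)*3**s*(4*s + 5)*(4*s + (2*s + 1)**2 + 3))
  Re(s) > -5/4

invert the common scale on t to get t**(5/4) on [0, 1/4); t*log(sqrt(t)) on [1/4, 1); sqrt(t)*exp(-sqrt(t)/2) on [1, ∞)
invert the power substitution to get t**(5/2) on [0, 1/2); t**2*log(t) on [1/2, 1); t*exp(-t/2) on [1, ∞)
invert the shared t-power to get t**(3/2) on [0, 1/2); t*log(t) on [1/2, 1); exp(-t/2) on [1, ∞)
integrate the 3 segments split at 1/12, 1/3, then add the results
segment [0, 1/12) carries 3*3**(1/4)*t**(5/4); integrate it
on [1/12, 1/3): add ∫ 3*t*log(sqrt(3)*sqrt(t))·t^(s-1) dt
between 1/3 and ∞ the integrand is sqrt(3)*sqrt(t)*exp(-sqrt(3)*sqrt(t)/2)·t^(s-1)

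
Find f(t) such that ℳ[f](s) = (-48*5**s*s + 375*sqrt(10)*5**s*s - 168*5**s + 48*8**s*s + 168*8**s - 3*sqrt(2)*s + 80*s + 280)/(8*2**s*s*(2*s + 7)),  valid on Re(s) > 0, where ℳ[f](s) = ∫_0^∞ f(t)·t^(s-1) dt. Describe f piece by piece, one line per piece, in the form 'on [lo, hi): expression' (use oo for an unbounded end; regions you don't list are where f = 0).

breakpoints 1/2, 5/2: one integral from each of the 3 segments
∫ 5·t^(s-1) over [0, 1/2)
piece [1/2, 5/2): integrate 3*t**(7/2) against the kernel
on [5/2, 4): add ∫ 3·t^(s-1) dt

on [0, 1/2): 5
on [1/2, 5/2): 3*t**(7/2)
on [5/2, 4): 3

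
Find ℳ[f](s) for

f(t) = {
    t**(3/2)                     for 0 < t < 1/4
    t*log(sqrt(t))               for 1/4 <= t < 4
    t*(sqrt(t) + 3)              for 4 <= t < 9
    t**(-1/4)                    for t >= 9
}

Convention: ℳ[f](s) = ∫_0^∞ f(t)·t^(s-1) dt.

strip the power substitution: t**3 on [0, 1/2); t**2*log(t) on [1/2, 2); t**2*(t + 3) on [2, 3); …
peel off the shared t-power: t on [0, 1/2); log(t) on [1/2, 2); t + 3 on [2, 3); …
along the cuts 1/4, 4, 9, ℳ[f](s) splits into 4 integrals
[0, 1/4) adds the kernel integral of t**(3/2)
segment 1/4 to 4 holds t*log(sqrt(t)); add its integral
between 4 and 9 the integrand is t*(sqrt(t) + 3)·t^(s-1)
on [9, ∞): add ∫ t**(-1/4)·t^(s-1) dt

(960*2**(4*s)*(1 - 4*s)*(s + 1)**2 + 96*2**(4*s)*(s + 1)*(2*s + 3)*(4*s - 1)*log(2) - 288*2**(4*s)*(s + 1)*(4*s - 1) - 48*2**(4*s)*(2*s + 3)*(4*s - 1) - 32*sqrt(3)*6**(2*s)*(s + 1)**2*(2*s + 3) + 2592*6**(2*s)*(s + 1)**2*(4*s - 1) + 648*6**(2*s)*(s + 1)*(4*s - 1) + 6*(s + 1)**2*(4*s - 1) + 6*(s + 1)*(2*s + 3)*(4*s - 1)*log(2) + 3*(2*s + 3)*(4*s - 1))/(24*2**(2*s)*(s + 1)**2*(2*s + 3)*(4*s - 1))
  -3/2 < Re(s) < 1/4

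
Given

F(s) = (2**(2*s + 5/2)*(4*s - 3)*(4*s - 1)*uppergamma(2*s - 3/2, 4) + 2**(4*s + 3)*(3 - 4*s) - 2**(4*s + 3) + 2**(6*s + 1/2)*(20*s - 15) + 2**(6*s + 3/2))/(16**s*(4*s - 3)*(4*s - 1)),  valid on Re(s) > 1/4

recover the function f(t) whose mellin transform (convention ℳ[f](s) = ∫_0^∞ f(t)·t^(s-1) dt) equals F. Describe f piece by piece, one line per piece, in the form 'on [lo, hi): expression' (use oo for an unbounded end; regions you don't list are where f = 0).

on [0, 1): t**(-1/4)
on [1, 4): (2*sqrt(t) + 1)/t**(3/4)
on [4, oo): exp(-2*sqrt(t))/t**(3/4)

back out the shared t-power: t**(3/4) on [0, 1); t**(1/4)*(2*sqrt(t) + 1) on [1, 4); t**(1/4)*exp(-2*sqrt(t)) on [4, ∞)
remove the power substitution first: t**(3/2) on [0, 1); sqrt(t)*(2*t + 1) on [1, 2); sqrt(t)*exp(-2*t) on [2, ∞)
strip the shared t-power: t on [0, 1); 2*t + 1 on [1, 2); exp(-2*t) on [2, ∞)
breakpoints 1, 4: one integral from each of the 3 segments
the [0, 1) slice contributes ∫ t**(-1/4)·t^(s-1) dt
on [1, 4): add ∫ (2*sqrt(t) + 1)/t**(3/4)·t^(s-1) dt
on [4, ∞): add ∫ exp(-2*sqrt(t))/t**(3/4)·t^(s-1) dt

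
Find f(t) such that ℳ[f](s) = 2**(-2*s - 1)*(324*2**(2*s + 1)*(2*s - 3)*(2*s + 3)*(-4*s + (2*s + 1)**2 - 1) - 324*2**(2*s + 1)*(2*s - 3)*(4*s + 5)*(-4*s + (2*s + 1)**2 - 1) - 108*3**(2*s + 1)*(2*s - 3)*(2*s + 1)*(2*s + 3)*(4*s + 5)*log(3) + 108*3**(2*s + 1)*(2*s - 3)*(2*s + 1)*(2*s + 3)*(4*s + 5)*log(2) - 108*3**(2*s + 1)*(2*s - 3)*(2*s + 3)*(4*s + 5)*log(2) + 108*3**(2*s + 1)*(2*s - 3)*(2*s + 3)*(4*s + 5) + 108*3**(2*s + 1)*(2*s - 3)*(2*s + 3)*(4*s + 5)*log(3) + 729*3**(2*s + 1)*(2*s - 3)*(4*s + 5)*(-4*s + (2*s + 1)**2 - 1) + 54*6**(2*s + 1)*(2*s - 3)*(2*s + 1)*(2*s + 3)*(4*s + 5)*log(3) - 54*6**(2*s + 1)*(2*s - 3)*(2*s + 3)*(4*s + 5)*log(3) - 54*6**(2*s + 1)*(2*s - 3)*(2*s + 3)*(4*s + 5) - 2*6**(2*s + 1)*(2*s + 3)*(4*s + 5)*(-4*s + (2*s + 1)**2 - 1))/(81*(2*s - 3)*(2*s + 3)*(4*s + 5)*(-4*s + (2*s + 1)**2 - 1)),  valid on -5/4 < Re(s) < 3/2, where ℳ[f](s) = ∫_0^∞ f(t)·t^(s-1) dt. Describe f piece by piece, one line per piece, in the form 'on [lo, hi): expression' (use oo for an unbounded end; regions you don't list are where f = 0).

on [0, 1): t**(5/4)
on [1, 9/4): 2*t**(3/2)
on [9/4, 9): log(sqrt(t))
on [9, oo): t**(-3/2)

invert the power substitution to get t**(5/2) on [0, 1); 2*t**3 on [1, 3/2); log(t) on [3/2, 3); …
undo the shared t-power: t**(3/2) on [0, 1); 2*t**2 on [1, 3/2); log(t)/t on [3/2, 3); …
treat the 4 regions marked off by 1, 9/4, 9 separately and sum
between 0 and 1 the integrand is t**(5/4)·t^(s-1)
∫ over [1, 9/4) of 2*t**(3/2)·t^(s-1) joins the sum
piece [9/4, 9): integrate log(sqrt(t)) against the kernel
piece [9, ∞): integrate t**(-3/2) against the kernel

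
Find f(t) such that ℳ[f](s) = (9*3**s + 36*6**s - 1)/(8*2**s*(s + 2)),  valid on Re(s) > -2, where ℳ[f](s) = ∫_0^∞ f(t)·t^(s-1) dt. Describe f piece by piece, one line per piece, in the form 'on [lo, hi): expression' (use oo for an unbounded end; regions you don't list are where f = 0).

on [0, 1/2): t**2/2
on [1/2, 3/2): t**2
on [3/2, 3): t**2/2

breakpoints 1/2, 3/2: one integral from each of the 3 segments
over [0, 1/2), the kernel integral of t**2/2 enters the sum
between 1/2 and 3/2 the integrand is t**2·t^(s-1)
on [3/2, 3) integrate f = t**2/2 against the kernel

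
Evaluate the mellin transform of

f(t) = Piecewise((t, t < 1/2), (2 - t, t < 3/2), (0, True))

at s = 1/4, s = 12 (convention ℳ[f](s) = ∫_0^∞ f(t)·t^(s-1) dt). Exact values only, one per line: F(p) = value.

F(1/4) = 2**(3/4)*(-18 + 17*3**(1/4))/5
F(12) = 2125757/319488

breakpoints 1/2: one integral from each of the 2 segments
piece [0, 1/2): integrate t against the kernel
segment 1/2 to 3/2 holds (2 - t); add its integral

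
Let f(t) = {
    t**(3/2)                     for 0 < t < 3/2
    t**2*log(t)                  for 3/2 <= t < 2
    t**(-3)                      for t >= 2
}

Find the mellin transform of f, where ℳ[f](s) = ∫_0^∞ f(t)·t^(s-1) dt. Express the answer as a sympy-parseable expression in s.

peel off the shared t-power: t on [0, 3/2); t**(3/2)*log(t) on [3/2, 2); t**(-7/2) on [2, ∞)
the shared t-power comes off first: sqrt(t) on [0, 3/2); t*log(t) on [3/2, 2); t**(-4) on [2, ∞)
summing 3 kernel integrals split by 3/2, 2 yields ℳ[f](s)
the [0, 3/2) slice contributes ∫ t**(3/2)·t^(s-1) dt
∫ over [3/2, 2) of t**2*log(t)·t^(s-1) joins the sum
∫ over [2, ∞) of t**(-3)·t^(s-1) joins the sum

(-32*2**(2*s)*(s - 3)*(2*s + 3) + 3**s*(s - 3)*(s + 1)*(2*s + 3)*(-18*log(3) + 18*log(2)) + 3**s*(s - 3)*(2*s + 3)*(-18*log(3) + 18*log(2)) + 18*3**s*(s - 3)*(2*s + 3) + 12*3**s*sqrt(6)*(s - 3)*(2*s + (s + 1)**2 + 3) + 32*4**s*(s - 3)*(s + 1)*(2*s + 3)*log(2) + 32*4**s*(s - 3)*(2*s + 3)*log(2) - 4**s*(2*s + 3)*(2*s + (s + 1)**2 + 3))/(8*2**s*(s - 3)*(2*s + 3)*(2*s + (s + 1)**2 + 3))
  -3/2 < Re(s) < 3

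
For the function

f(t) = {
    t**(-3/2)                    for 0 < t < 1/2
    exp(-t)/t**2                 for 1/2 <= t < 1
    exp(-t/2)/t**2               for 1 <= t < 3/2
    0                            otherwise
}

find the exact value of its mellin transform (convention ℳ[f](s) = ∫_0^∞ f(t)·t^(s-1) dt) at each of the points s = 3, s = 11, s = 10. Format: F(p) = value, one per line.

F(3) = -2*exp(-3/4) - exp(-1) + sqrt(2)/6 + 3*exp(-1/2)
F(11) = -5593984641*exp(-3/4)/128 - 109601*exp(-1) + sqrt(2)/9728 + 8730218097*exp(-1/2)/256
F(10) = -174811815*exp(-3/4)/64 - 13700*exp(-1) + sqrt(2)/4352 + 273351111*exp(-1/2)/128

back out the shared t-power: 1/sqrt(t) on [0, 1/2); exp(-t)/t on [1/2, 1); exp(-t/2)/t on [1, 3/2)
reversing the shared t-power: sqrt(t) on [0, 1/2); exp(-t) on [1/2, 1); exp(-t/2) on [1, 3/2)
summing 3 kernel integrals split by 1/2, 1 yields ℳ[f](s)
∫ t**(-3/2)·t^(s-1) over [0, 1/2)
∫ over [1/2, 1) of exp(-t)/t**2·t^(s-1) joins the sum
over [1, 3/2), the kernel integral of exp(-t/2)/t**2 enters the sum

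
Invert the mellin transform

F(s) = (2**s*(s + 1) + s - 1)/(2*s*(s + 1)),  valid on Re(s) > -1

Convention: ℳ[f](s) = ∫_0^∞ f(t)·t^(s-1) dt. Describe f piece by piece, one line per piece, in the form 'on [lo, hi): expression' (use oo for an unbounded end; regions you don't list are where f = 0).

on [0, 1): t
on [1, 2): 1/2

treat the 2 regions marked off by 1 separately and sum
segment 0 to 1 holds t; add its integral
[1, 2) adds the kernel integral of 1/2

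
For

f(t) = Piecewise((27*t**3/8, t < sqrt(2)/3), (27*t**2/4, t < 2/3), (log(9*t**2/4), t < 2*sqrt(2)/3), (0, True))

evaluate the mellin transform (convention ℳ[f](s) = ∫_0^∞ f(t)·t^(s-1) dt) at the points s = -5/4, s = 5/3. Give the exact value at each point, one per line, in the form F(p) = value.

F(-5/4) = 3*2**(3/8)*3**(1/4)*(-350 - 56*2**(3/4) - 35*2**(3/4)*log(2) + 25*sqrt(2) + 462*2**(3/8))/350
F(5/3) = 2**(5/6)*3**(1/3)*(-7392*2**(2/3) - 2100 + 275*sqrt(2) + 6160*2**(2/3)*log(2) + 7896*2**(5/6))/46200

reversing the common scale on t: t**3 on [0, sqrt(2)/2); 3*t**2 on [sqrt(2)/2, 1); log(t**2) on [1, sqrt(2))
reversing the power substitution: t**(3/2) on [0, 1/2); 3*t on [1/2, 1); log(t) on [1, 2)
f breaks at sqrt(2)/3, 2/3 into 3 integrals to sum
∫ over [0, sqrt(2)/3) of 27*t**3/8·t^(s-1) joins the sum
piece [sqrt(2)/3, 2/3): integrate 27*t**2/4 against the kernel
between 2/3 and 2*sqrt(2)/3 the integrand is log(9*t**2/4)·t^(s-1)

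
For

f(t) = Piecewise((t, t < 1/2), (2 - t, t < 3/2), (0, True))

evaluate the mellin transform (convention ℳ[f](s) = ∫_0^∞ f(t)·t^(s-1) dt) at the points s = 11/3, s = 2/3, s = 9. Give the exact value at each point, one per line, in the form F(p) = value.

F(11/3) = 3*2**(1/3)*(-34 + 621*3**(2/3))/4928
F(2/3) = 3*2**(1/3)*(-8 + 7*3**(2/3))/20
F(9) = 255857/92160

slice at 1/2, transform all 2 pieces, and sum them
on [0, 1/2) integrate f = t against the kernel
segment 1/2 to 3/2 holds (2 - t); add its integral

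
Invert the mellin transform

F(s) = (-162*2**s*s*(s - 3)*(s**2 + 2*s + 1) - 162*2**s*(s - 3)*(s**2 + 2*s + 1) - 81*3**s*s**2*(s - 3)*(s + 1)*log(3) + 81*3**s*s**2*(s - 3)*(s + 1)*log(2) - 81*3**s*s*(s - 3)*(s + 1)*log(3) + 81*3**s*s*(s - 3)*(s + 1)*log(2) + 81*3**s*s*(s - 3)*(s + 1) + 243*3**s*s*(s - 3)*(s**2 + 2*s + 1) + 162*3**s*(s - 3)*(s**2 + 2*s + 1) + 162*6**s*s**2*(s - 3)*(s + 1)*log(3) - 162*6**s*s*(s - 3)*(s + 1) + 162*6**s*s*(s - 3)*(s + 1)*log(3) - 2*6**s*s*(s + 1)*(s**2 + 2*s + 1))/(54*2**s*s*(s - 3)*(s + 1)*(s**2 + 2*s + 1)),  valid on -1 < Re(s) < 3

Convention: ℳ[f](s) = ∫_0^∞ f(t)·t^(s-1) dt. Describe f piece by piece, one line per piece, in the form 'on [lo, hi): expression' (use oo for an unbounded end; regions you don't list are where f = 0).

the 4 pieces separated at 1, 3/2, 3 each add one integral
for t in [0, 1): the term is ∫ t·t^(s-1)
the [1, 3/2) slice contributes ∫ (t + 3)·t^(s-1) dt
segment [3/2, 3) carries t*log(t); integrate it
∫ over [3, ∞) of t**(-3)·t^(s-1) joins the sum

on [0, 1): t
on [1, 3/2): t + 3
on [3/2, 3): t*log(t)
on [3, oo): t**(-3)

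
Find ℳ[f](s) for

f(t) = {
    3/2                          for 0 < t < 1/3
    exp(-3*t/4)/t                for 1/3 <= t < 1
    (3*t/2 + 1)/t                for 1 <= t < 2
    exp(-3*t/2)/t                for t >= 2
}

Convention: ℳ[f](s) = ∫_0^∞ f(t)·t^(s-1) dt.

(3*2**(2*s)*s*(s - 1)*uppergamma(s - 1, 1/4) - 3*2**(2*s)*s*(s - 1)*uppergamma(s - 1, 3/4) + 6*2**s*s*(s - 1)*uppergamma(s - 1, 3) + 10*3**s*(1 - s) - 4*3**s + 8*6**s*(s - 1) + 2*6**s + 6*s - 6)/(4*3**s*s*(s - 1))
  Re(s) > 0

back out the shared t-power: 3*t/2 on [0, 1/3); exp(-3*t/4) on [1/3, 1); 3*t/2 + 1 on [1, 2); …
the common scale on t comes off first: t on [0, 1/2); exp(-t/2) on [1/2, 3/2); t + 1 on [3/2, 3); …
along the cuts 1/3, 1, 2, ℳ[f](s) splits into 4 integrals
on [0, 1/3) integrate f = 3/2 against the kernel
over [1/3, 1), the kernel integral of exp(-3*t/4)/t enters the sum
segment 1 to 2 holds (3*t/2 + 1)/t; add its integral
∫ over [2, ∞) of exp(-3*t/2)/t·t^(s-1) joins the sum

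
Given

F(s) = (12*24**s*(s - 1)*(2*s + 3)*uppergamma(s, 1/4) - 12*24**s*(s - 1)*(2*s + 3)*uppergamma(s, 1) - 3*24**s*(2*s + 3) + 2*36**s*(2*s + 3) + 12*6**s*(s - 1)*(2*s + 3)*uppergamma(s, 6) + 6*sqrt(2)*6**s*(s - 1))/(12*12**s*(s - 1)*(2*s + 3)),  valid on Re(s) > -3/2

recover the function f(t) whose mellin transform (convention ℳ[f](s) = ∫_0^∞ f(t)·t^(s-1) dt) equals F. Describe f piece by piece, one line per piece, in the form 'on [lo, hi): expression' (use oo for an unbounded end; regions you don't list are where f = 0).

on [0, 1/2): t**(3/2)
on [1/2, 2): exp(-t/2)
on [2, 3): 1/(2*t)
on [3, oo): exp(-2*t)

f breaks at 1/2, 2, 3 into 4 integrals to sum
on [0, 1/2): add ∫ t**(3/2)·t^(s-1) dt
the [1/2, 2) slice contributes ∫ exp(-t/2)·t^(s-1) dt
[2, 3) adds the kernel integral of 1/(2*t)
for t in [3, ∞): the term is ∫ exp(-2*t)·t^(s-1)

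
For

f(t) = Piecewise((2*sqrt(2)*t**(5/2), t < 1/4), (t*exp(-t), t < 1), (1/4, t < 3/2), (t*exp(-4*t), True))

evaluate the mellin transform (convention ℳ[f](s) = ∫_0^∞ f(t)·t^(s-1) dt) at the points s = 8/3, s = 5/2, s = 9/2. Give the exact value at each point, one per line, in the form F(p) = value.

strip the shared t-power: 2*sqrt(2)*t**(3/2) on [0, 1/4); exp(-t) on [1/4, 1); 1/(4*t) on [1, 3/2); …
the common scale on t comes off first: t**(3/2) on [0, 1/2); exp(-t/2) on [1/2, 2); 1/(2*t) on [2, 3); …
the 4 pieces separated at 1/4, 1, 3/2 each add one integral
segment 0 to 1/4 holds 2*sqrt(2)*t**(5/2); add its integral
segment 1/4 to 1 holds t*exp(-t); add its integral
segment 1 to 3/2 holds 1/4; add its integral
for t in [3/2, ∞): the term is ∫ t*exp(-4*t)·t^(s-1)

F(8/3) = -uppergamma(11/3, 1) - 3/32 + 3*2**(1/6)/7936 + 2**(2/3)*uppergamma(11/3, 6)/256 + 27*2**(1/3)*3**(2/3)/256 + uppergamma(11/3, 1/4)
F(5/2) = -29*exp(-1)/4 - 15*sqrt(pi)*erfc(1)/8 - 1/10 + 15*sqrt(pi)*erfc(sqrt(6))/1024 + sqrt(2)/2560 + 219*sqrt(6)*exp(-6)/512 + 9*sqrt(6)/80 + 15*sqrt(pi)*erfc(1/2)/8 + 71*exp(-1/4)/32
F(9/2) = -1915*exp(-1)/16 - 945*sqrt(pi)*erfc(1)/32 - 1/18 + 945*sqrt(pi)*erfc(sqrt(6))/65536 + sqrt(2)/57344 + 50085*sqrt(6)*exp(-6)/32768 + 9*sqrt(6)/64 + 945*sqrt(pi)*erfc(1/2)/32 + 17911*exp(-1/4)/512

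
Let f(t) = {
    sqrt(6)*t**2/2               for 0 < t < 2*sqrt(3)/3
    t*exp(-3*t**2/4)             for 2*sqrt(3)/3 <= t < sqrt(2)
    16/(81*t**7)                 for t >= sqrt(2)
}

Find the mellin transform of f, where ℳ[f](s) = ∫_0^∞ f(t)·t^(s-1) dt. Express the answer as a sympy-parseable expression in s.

2**(s/2 + 1/2)*3**(1/2 - s/2)*(324*2**(s/2)*(s - 7) + 81*2**(s/2 + 1/2)*(s - 7)*(s + 2)*uppergamma(s/2 + 1/2, 1) - 81*2**(s/2 + 1/2)*(s - 7)*(s + 2)*uppergamma(s/2 + 1/2, 3/2) - 2*3**(s/2 + 1/2)*(s + 2))/(486*(s - 7)*(s + 2))
  -2 < Re(s) < 7

the power substitution comes off first: sqrt(6)*t/2 on [0, 4/3); sqrt(t)*exp(-3*t/4) on [4/3, 2); 16/(81*t**(7/2)) on [2, ∞)
strip the shared t-power: sqrt(6)*sqrt(t)/2 on [0, 4/3); exp(-3*t/4) on [4/3, 2); 16/(81*t**4) on [2, ∞)
remove the common scale on t first: sqrt(t) on [0, 2); exp(-t/2) on [2, 3); t**(-4) on [3, ∞)
breakpoints 2*sqrt(3)/3, sqrt(2): one integral from each of the 3 segments
on [0, 2*sqrt(3)/3): add ∫ sqrt(6)*t**2/2·t^(s-1) dt
∫ over [2*sqrt(3)/3, sqrt(2)) of t*exp(-3*t**2/4)·t^(s-1) joins the sum
segment [sqrt(2), ∞) carries 16/(81*t**7); integrate it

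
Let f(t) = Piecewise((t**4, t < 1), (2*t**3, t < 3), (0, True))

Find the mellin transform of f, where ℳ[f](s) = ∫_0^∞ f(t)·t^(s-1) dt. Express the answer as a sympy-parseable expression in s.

(54*3**s*(s + 4) - s - 5)/((s + 3)*(s + 4))
  Re(s) > -4

invert the shared t-power to get t**(7/2) on [0, 1); 2*t**(5/2) on [1, 3)
the shared t-power comes off first: t**(3/2) on [0, 1); 2*sqrt(t) on [1, 3)
breakpoints 1: one integral from each of the 2 segments
∫ t**4·t^(s-1) over [0, 1)
the [1, 3) slice contributes ∫ 2*t**3·t^(s-1) dt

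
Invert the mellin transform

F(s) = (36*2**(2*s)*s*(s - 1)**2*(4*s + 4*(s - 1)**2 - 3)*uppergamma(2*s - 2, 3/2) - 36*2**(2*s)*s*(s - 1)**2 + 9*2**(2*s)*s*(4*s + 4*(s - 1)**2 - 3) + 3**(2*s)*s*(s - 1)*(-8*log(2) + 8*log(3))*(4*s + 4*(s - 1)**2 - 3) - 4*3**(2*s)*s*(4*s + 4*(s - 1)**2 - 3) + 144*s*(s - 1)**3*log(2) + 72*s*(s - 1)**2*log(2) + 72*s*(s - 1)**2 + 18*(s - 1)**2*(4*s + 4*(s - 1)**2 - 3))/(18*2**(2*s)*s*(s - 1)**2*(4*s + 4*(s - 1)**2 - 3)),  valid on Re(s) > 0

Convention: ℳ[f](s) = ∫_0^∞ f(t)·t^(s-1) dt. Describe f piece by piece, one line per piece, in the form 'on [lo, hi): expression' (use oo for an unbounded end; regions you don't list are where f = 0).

invert the shared t-power to get t on [0, 1/4); sqrt(t)*log(sqrt(t)) on [1/4, 1); log(sqrt(t)) on [1, 9/4); …
peel off the power substitution: t**2 on [0, 1/2); t*log(t) on [1/2, 1); log(t) on [1, 3/2); …
treat the 4 regions marked off by 1/4, 1, 9/4 separately and sum
segment [0, 1/4) carries 1; integrate it
between 1/4 and 1 the integrand is log(sqrt(t))/sqrt(t)·t^(s-1)
for t in [1, 9/4): the term is ∫ log(sqrt(t))/t·t^(s-1)
on [9/4, ∞) integrate f = exp(-sqrt(t))/t against the kernel

on [0, 1/4): 1
on [1/4, 1): log(sqrt(t))/sqrt(t)
on [1, 9/4): log(sqrt(t))/t
on [9/4, oo): exp(-sqrt(t))/t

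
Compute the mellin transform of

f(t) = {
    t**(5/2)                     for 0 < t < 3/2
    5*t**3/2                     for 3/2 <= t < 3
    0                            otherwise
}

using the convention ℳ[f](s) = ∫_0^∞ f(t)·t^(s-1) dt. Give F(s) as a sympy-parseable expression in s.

summing 2 kernel integrals split by 3/2 yields ℳ[f](s)
on [0, 3/2): add ∫ t**(5/2)·t^(s-1) dt
between 3/2 and 3 the integrand is 5*t**3/2·t^(s-1)

(5*3**(s + 3)*(2*s + 5) + 4*(3/2)**(s + 5/2)*(s + 3) - 5*(3/2)**(s + 3)*(2*s + 5))/(2*(s + 3)*(2*s + 5))
  Re(s) > -5/2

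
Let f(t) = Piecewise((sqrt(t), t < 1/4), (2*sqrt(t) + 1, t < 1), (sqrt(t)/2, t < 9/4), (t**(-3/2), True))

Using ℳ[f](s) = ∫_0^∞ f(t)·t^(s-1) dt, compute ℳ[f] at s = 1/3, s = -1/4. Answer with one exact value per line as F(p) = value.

F(1/3) = 2**(1/3)*(-2268 + 727*3**(2/3) + 3024*2**(2/3))/1260
F(-1/4) = 2 + 599*sqrt(6)/567 + 2*sqrt(2)

the power substitution comes off first: t on [0, 1/2); 2*t + 1 on [1/2, 1); t/2 on [1, 3/2); …
decompose at 1/4, 1, 9/4; ℳ[f](s) sums the 4 pieces' integrals
∫ over [0, 1/4) of sqrt(t)·t^(s-1) joins the sum
for t in [1/4, 1): the term is ∫ (2*sqrt(t) + 1)·t^(s-1)
on [1, 9/4) integrate f = sqrt(t)/2 against the kernel
[9/4, ∞) adds the kernel integral of t**(-3/2)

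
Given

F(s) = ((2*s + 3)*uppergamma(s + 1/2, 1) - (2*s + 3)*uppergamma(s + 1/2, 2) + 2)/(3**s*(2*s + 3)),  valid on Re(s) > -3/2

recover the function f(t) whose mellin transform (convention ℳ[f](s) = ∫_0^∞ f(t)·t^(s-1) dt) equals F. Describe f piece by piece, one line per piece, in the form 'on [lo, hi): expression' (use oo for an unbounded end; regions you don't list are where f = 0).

peel off the common scale on t: t**(3/2) on [0, 1); sqrt(t)*exp(-t) on [1, 2)
reversing the shared t-power: t on [0, 1); exp(-t) on [1, 2)
cuts at 1/3: linearity sums the 2 kernel integrals
∫ 3*sqrt(3)*t**(3/2)·t^(s-1) over [0, 1/3)
segment 1/3 to 2/3 holds sqrt(3)*sqrt(t)*exp(-3*t); add its integral

on [0, 1/3): 3*sqrt(3)*t**(3/2)
on [1/3, 2/3): sqrt(3)*sqrt(t)*exp(-3*t)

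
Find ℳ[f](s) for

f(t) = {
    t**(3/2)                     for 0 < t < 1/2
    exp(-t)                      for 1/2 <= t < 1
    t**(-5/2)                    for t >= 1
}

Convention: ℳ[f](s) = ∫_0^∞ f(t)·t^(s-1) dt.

(2*2**s*(2*s - 5)*(2*s + 3)*uppergamma(s, 1/2) - 2*2**s*(2*s - 5)*(2*s + 3)*uppergamma(s, 1) - 4*2**s*(2*s + 3) + sqrt(2)*(2*s - 5))/(2*2**s*(2*s - 5)*(2*s + 3))
  -3/2 < Re(s) < 5/2

treat the 3 regions marked off by 1/2, 1 separately and sum
between 0 and 1/2 the integrand is t**(3/2)·t^(s-1)
on [1/2, 1) integrate f = exp(-t) against the kernel
over [1, ∞), the kernel integral of t**(-5/2) enters the sum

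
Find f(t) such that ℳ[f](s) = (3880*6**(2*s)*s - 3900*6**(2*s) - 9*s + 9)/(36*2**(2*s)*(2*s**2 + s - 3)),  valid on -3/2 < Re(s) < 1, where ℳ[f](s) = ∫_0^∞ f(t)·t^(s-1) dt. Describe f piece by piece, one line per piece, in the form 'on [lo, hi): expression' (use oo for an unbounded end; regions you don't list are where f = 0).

on [0, 1/4): t**(3/2)
on [1/4, 9): 2*t**(3/2)
on [9, oo): 1/t

reversing the shared t-power: sqrt(t) on [0, 1/4); 2*sqrt(t) on [1/4, 9); t**(-2) on [9, ∞)
undo the power substitution: t on [0, 1/2); 2*t on [1/2, 3); t**(-4) on [3, ∞)
slice at 1/4, 9, transform all 3 pieces, and sum them
segment [0, 1/4) carries t**(3/2); integrate it
for t in [1/4, 9): the term is ∫ 2*t**(3/2)·t^(s-1)
piece [9, ∞): integrate 1/t against the kernel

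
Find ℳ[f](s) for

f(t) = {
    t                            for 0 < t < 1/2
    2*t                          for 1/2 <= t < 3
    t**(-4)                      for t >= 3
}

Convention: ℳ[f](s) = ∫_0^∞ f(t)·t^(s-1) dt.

decompose at 1/2, 3; ℳ[f](s) sums the 3 pieces' integrals
the [0, 1/2) slice contributes ∫ t·t^(s-1) dt
∫ 2*t·t^(s-1) over [1/2, 3)
∫ over [3, ∞) of t**(-4)·t^(s-1) joins the sum

(970*6**s*s - 3890*6**s - 81*s + 324)/(162*2**s*(s**2 - 3*s - 4))
  -1 < Re(s) < 4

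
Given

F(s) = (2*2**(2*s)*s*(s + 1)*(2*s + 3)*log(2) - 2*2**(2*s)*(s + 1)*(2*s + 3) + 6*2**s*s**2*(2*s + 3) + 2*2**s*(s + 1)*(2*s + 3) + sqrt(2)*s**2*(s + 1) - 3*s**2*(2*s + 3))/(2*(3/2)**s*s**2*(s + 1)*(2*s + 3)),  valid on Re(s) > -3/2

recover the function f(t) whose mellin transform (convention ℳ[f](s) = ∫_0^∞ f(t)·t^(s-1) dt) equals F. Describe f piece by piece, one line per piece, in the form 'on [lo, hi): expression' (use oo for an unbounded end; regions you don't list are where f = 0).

on [0, 2/3): 3*sqrt(3)*t**(3/2)/8
on [2/3, 4/3): 9*t/4
on [4/3, 8/3): log(3*t/4)

the common scale on t comes off first: sqrt(2)*t**(3/2)/4 on [0, 1); 3*t/2 on [1, 2); log(t/2) on [2, 4)
the common scale on t comes off first: t**(3/2) on [0, 1/2); 3*t on [1/2, 1); log(t) on [1, 2)
summing 3 kernel integrals split by 2/3, 4/3 yields ℳ[f](s)
for t in [0, 2/3): the term is ∫ 3*sqrt(3)*t**(3/2)/8·t^(s-1)
∫ over [2/3, 4/3) of 9*t/4·t^(s-1) joins the sum
[4/3, 8/3) adds the kernel integral of log(3*t/4)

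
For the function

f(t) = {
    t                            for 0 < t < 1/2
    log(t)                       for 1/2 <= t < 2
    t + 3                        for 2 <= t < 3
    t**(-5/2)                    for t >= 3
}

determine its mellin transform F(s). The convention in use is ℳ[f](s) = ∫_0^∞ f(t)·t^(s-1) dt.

linearity at 1/2, 2, 3 turns ℳ[f](s) into 4 summed integrals
on [0, 1/2): add ∫ t·t^(s-1) dt
on [1/2, 2): add ∫ log(t)·t^(s-1) dt
between 2 and 3 the integrand is (t + 3)·t^(s-1)
segment 3 to ∞ holds t**(-5/2); add its integral

(-270*2**(2*s)*s**2*(2*s - 5) + 54*2**(2*s)*s*(s + 1)*(2*s - 5)*log(2) - 162*2**(2*s)*s*(2*s - 5) - 54*2**(2*s)*(s + 1)*(2*s - 5) - 4*sqrt(3)*6**s*s**2*(s + 1) + 324*6**s*s**2*(2*s - 5) + 162*6**s*s*(2*s - 5) + 27*s**2*(2*s - 5) + 54*s*(s + 1)*(2*s - 5)*log(2) + (2*s - 5)*(54*s + 54))/(54*2**s*s**2*(s + 1)*(2*s - 5))
  -1 < Re(s) < 5/2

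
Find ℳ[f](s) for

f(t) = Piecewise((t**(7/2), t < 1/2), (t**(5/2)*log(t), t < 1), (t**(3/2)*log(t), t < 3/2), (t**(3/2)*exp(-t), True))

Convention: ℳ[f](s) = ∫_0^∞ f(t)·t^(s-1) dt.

2**(-s - 5/2)*(2**(s + 5/2)*(2*s + 3)**2*(2*s + 7)*(8*s + (2*s + 3)**2 + 16)*uppergamma(s + 3/2, 3/2) + 2**(s + 9/2)*(-2*s - 7)*(2*s + 3)**2 + 2**(s + 9/2)*(2*s + 7)*(8*s + (2*s + 3)**2 + 16) + 3**(s + 1/2)*(2*s + 3)*(2*s + 7)*(-12*log(2) + 12*log(3))*(8*s + (2*s + 3)**2 + 16) - 8*3**(s + 3/2)*(2*s + 7)*(8*s + (2*s + 3)**2 + 16) + (2*s + 3)**3*(2*s + 7)*log(4) + 4*(2*s + 3)**2*(2*s + 7)*log(2) + (2*s + 3)**2*(8*s + 28) + (2*s + 3)**2*(8*s + (2*s + 3)**2 + 16))/((2*s + 3)**2*(2*s + 7)*(8*s + (2*s + 3)**2 + 16))
  Re(s) > -7/2

peel off the shared t-power: t**3 on [0, 1/2); t**2*log(t) on [1/2, 1); t*log(t) on [1, 3/2); …
invert the shared t-power to get t**2 on [0, 1/2); t*log(t) on [1/2, 1); log(t) on [1, 3/2); …
breakpoints 1/2, 1, 3/2: one integral from each of the 4 segments
piece [0, 1/2): integrate t**(7/2) against the kernel
for t in [1/2, 1): the term is ∫ t**(5/2)*log(t)·t^(s-1)
between 1 and 3/2 the integrand is t**(3/2)*log(t)·t^(s-1)
∫ over [3/2, ∞) of t**(3/2)*exp(-t)·t^(s-1) joins the sum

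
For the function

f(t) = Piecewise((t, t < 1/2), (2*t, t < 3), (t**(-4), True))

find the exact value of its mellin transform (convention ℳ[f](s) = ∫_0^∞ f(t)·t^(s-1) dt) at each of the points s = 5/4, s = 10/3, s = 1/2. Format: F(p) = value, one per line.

F(5/4) = 2**(3/4)*(-33 + 2380*6**(1/4))/594
F(10/3) = 2**(2/3)*(-3 + 7880*6**(1/3))/416
F(1/2) = sqrt(2)*(-189 + 2270*sqrt(6))/1134

linearity at 1/2, 3 turns ℳ[f](s) into 3 summed integrals
over [0, 1/2), the kernel integral of t enters the sum
on [1/2, 3) integrate f = 2*t against the kernel
the [3, ∞) slice contributes ∫ t**(-4)·t^(s-1) dt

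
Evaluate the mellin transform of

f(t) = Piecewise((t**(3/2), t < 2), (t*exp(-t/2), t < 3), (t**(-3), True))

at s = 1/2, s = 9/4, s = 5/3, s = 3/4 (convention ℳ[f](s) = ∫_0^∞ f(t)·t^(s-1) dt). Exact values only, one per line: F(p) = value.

F(1/2) = -2*sqrt(3)*exp(-3/2) - sqrt(2)*sqrt(pi)*erfc(sqrt(6)/2) + 2*sqrt(3)/135 + sqrt(2)*sqrt(pi)*erfc(1) + 2*sqrt(2)*exp(-1) + 2
F(9/4) = -8*2**(1/4)*uppergamma(13/4, 3/2) + 4*3**(1/4)/9 + 32*2**(3/4)/15 + 8*2**(1/4)*uppergamma(13/4, 1)
F(5/3) = -4*2**(2/3)*uppergamma(8/3, 3/2) + 3**(2/3)/12 + 48*2**(1/6)/19 + 4*2**(2/3)*uppergamma(8/3, 1)
F(3/4) = -2*2**(3/4)*uppergamma(7/4, 3/2) + 4*3**(3/4)/243 + 2*2**(3/4)*uppergamma(7/4, 1) + 16*2**(1/4)/9

strip the shared t-power: sqrt(t) on [0, 2); exp(-t/2) on [2, 3); t**(-4) on [3, ∞)
summing 3 kernel integrals split by 2, 3 yields ℳ[f](s)
segment 0 to 2 holds t**(3/2); add its integral
[2, 3) adds the kernel integral of t*exp(-t/2)
over [3, ∞), the kernel integral of t**(-3) enters the sum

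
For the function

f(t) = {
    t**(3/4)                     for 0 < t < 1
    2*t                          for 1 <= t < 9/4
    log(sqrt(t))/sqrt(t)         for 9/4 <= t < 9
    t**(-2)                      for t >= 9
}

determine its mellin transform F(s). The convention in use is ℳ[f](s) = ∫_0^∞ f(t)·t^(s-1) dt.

the power substitution comes off first: t**(3/2) on [0, 1); 2*t**2 on [1, 3/2); log(t)/t on [3/2, 3); …
linearity at 1, 9/4, 9 turns ℳ[f](s) into 4 summed integrals
∫ t**(3/4)·t^(s-1) over [0, 1)
on [1, 9/4): add ∫ 2*t·t^(s-1) dt
segment [9/4, 9) carries log(sqrt(t))/sqrt(t); integrate it
for t in [9, ∞): the term is ∫ t**(-2)·t^(s-1)

(324*2**(2*s)*(2*s - 4)*(2*s + 2)*(4*s**2 - 4*s + 1) - 324*2**(2*s)*(2*s - 4)*(4*s + 3)*(4*s**2 - 4*s + 1) - 216*3**(2*s)*s*(2*s - 4)*(2*s + 2)*(4*s + 3)*log(3) + 216*3**(2*s)*s*(2*s - 4)*(2*s + 2)*(4*s + 3)*log(2) - 108*3**(2*s)*(2*s - 4)*(2*s + 2)*(4*s + 3)*log(2) + 108*3**(2*s)*(2*s - 4)*(2*s + 2)*(4*s + 3) + 108*3**(2*s)*(2*s - 4)*(2*s + 2)*(4*s + 3)*log(3) + 729*3**(2*s)*(2*s - 4)*(4*s + 3)*(4*s**2 - 4*s + 1) + 108*6**(2*s)*s*(2*s - 4)*(2*s + 2)*(4*s + 3)*log(3) - 54*6**(2*s)*(2*s - 4)*(2*s + 2)*(4*s + 3)*log(3) - 54*6**(2*s)*(2*s - 4)*(2*s + 2)*(4*s + 3) - 2*6**(2*s)*(2*s + 2)*(4*s + 3)*(4*s**2 - 4*s + 1))/(81*2**(2*s)*(2*s - 4)*(2*s + 2)*(4*s + 3)*(4*s**2 - 4*s + 1))
  -3/4 < Re(s) < 2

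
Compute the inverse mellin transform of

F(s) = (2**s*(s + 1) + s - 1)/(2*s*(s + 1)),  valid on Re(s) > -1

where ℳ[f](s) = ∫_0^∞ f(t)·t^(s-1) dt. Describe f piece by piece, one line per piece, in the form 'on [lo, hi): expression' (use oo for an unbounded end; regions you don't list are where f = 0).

f breaks at 1 into 2 integrals to sum
segment 0 to 1 holds t; add its integral
the [1, 2) slice contributes ∫ 1/2·t^(s-1) dt

on [0, 1): t
on [1, 2): 1/2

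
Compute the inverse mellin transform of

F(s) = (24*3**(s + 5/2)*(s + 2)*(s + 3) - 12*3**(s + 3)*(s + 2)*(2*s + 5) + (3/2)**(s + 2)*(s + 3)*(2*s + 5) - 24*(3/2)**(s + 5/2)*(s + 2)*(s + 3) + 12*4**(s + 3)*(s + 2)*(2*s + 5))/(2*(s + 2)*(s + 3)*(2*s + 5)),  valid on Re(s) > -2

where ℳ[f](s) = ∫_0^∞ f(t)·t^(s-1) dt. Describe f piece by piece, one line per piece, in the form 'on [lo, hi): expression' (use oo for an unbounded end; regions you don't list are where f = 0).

breakpoints 3/2, 3: one integral from each of the 3 segments
between 0 and 3/2 the integrand is t**2/2·t^(s-1)
on [3/2, 3) integrate f = 6*t**(5/2) against the kernel
for t in [3, 4): the term is ∫ 6*t**3·t^(s-1)

on [0, 3/2): t**2/2
on [3/2, 3): 6*t**(5/2)
on [3, 4): 6*t**3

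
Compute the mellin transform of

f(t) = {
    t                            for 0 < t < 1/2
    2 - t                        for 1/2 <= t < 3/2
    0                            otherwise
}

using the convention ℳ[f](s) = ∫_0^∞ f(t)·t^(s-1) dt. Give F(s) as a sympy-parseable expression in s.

(3**s*s + 4*3**s - 2*s - 4)/(2*2**s*s*(s + 1))
  Re(s) > -1

the 2 pieces separated at 1/2 each add one integral
∫ over [0, 1/2) of t·t^(s-1) joins the sum
over [1/2, 3/2), the kernel integral of (2 - t) enters the sum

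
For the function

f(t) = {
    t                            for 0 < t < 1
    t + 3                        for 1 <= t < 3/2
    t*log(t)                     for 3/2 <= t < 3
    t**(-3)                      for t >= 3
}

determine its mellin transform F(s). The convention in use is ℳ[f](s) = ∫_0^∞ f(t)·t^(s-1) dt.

split f at 1, 3/2, 3: ℳ[f](s) collects 4 kernel integrals
∫ t·t^(s-1) over [0, 1)
over [1, 3/2), the kernel integral of (t + 3) enters the sum
segment 3/2 to 3 holds t*log(t); add its integral
over [3, ∞), the kernel integral of t**(-3) enters the sum

(-162*2**s*s*(s - 3)*(s**2 + 2*s + 1) - 162*2**s*(s - 3)*(s**2 + 2*s + 1) - 81*3**s*s**2*(s - 3)*(s + 1)*log(3) + 81*3**s*s**2*(s - 3)*(s + 1)*log(2) - 81*3**s*s*(s - 3)*(s + 1)*log(3) + 81*3**s*s*(s - 3)*(s + 1)*log(2) + 81*3**s*s*(s - 3)*(s + 1) + 243*3**s*s*(s - 3)*(s**2 + 2*s + 1) + 162*3**s*(s - 3)*(s**2 + 2*s + 1) + 162*6**s*s**2*(s - 3)*(s + 1)*log(3) - 162*6**s*s*(s - 3)*(s + 1) + 162*6**s*s*(s - 3)*(s + 1)*log(3) - 2*6**s*s*(s + 1)*(s**2 + 2*s + 1))/(54*2**s*s*(s - 3)*(s + 1)*(s**2 + 2*s + 1))
  -1 < Re(s) < 3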